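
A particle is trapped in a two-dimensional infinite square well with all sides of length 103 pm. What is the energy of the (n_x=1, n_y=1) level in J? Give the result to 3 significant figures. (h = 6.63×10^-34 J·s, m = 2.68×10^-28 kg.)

For a 2D rectangular well E = (h²/8m)·Σ n_i²/L_i² = (6.63×10^-34)²/(8·2.68×10^-28) · [1²/(103 pm)² + 1²/(103 pm)²].
Evaluating gives E = 3.87×10^-20 J.

E = 3.87×10^-20 J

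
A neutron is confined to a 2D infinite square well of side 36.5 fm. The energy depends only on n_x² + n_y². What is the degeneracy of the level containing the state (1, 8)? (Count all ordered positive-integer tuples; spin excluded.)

The level has n_x² + n_y² = 65. The ordered positive-integer solutions are (1, 8), (4, 7), (7, 4), (8, 1).
That gives 4 states.

degeneracy = 4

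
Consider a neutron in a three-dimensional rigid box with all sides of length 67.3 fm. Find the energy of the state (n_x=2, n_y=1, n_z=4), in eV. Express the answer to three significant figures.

For a 3D rectangular well E = (h²/8m_n)·Σ n_i²/L_i² = (6.626×10^-34)²/(8·1.675×10^-27) · [2²/(67.3 fm)² + 1²/(67.3 fm)² + 4²/(67.3 fm)²].
Evaluating gives E = 1.519×10^-13 J = 9.48×10^5 eV.

E = 9.48×10^5 eV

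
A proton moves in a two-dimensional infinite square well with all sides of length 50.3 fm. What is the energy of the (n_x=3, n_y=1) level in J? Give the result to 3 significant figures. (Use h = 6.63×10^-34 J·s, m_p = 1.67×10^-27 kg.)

For a 2D rectangular well E = (h²/8m_p)·Σ n_i²/L_i² = (6.63×10^-34)²/(8·1.67×10^-27) · [3²/(50.3 fm)² + 1²/(50.3 fm)²].
Evaluating gives E = 1.30×10^-13 J.

E = 1.30×10^-13 J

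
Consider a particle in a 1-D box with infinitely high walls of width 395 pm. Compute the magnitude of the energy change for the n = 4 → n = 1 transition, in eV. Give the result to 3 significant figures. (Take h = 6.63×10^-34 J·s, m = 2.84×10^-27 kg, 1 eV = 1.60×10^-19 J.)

E_1 = h²/(8mL²) = 1.240×10^-22 J.
|ΔE| = |4² − 1²|·E_1 = 15·1.240×10^-22 J = 1.860×10^-21 J = 0.0116 eV.

|ΔE| = 0.0116 eV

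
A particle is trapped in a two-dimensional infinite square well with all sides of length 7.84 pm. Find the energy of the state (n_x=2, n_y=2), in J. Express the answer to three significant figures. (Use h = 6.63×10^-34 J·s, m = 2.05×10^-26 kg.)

For a 2D rectangular well E = (h²/8m)·Σ n_i²/L_i² = (6.63×10^-34)²/(8·2.05×10^-26) · [2²/(7.84 pm)² + 2²/(7.84 pm)²].
Evaluating gives E = 3.49×10^-19 J.

E = 3.49×10^-19 J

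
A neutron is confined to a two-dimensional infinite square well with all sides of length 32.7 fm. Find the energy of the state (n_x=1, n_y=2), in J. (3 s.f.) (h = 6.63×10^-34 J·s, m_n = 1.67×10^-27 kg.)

For a 2D rectangular well E = (h²/8m_n)·Σ n_i²/L_i² = (6.63×10^-34)²/(8·1.67×10^-27) · [1²/(32.7 fm)² + 2²/(32.7 fm)²].
Evaluating gives E = 1.54×10^-13 J.

E = 1.54×10^-13 J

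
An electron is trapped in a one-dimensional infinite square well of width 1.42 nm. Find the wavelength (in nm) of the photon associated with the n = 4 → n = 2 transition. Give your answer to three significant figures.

λ = 554 nm

E_1 = h²/(8m_eL²) = 2.988×10^-20 J, so ΔE = (4² − 2²)E_1 = 3.586×10^-19 J.
λ = hc/ΔE = (6.626×10^-34·2.998×10^8)/3.586×10^-19 = 5.54×10^-7 m = 554 nm.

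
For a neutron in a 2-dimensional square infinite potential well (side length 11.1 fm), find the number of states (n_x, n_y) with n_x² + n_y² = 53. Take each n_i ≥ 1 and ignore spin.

degeneracy = 2

The level has n_x² + n_y² = 53. The ordered positive-integer solutions are (2, 7), (7, 2).
That gives 2 states.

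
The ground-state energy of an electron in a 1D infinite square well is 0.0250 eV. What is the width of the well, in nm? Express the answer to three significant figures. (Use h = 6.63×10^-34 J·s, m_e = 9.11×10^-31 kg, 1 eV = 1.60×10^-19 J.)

From E_n = n²h²/(8m_eL²), L = n·h/√(8m_eE_n).
E_1 = 0.0250 eV = 4.000×10^-21 J, so L = 1·6.63×10^-34/√(8·9.11×10^-31·4.000×10^-21) = 3.88×10^-9 m = 3.88 nm.

L = 3.88 nm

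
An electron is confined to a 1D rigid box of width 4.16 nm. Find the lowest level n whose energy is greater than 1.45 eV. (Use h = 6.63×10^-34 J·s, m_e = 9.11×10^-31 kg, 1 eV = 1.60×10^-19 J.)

n = 9

E_1 = h²/(8m_eL²) = 3.485×10^-21 J = 0.02178 eV.
Need n² > 1.45/0.02178 = 66.57, i.e. n > 8.159.
The smallest integer satisfying this is n = 9.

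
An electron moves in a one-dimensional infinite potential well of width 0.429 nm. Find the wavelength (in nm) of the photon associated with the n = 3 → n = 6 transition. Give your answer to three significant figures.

E_1 = h²/(8m_eL²) = 3.274×10^-19 J, so ΔE = (6² − 3²)E_1 = 8.840×10^-18 J.
λ = hc/ΔE = (6.626×10^-34·2.998×10^8)/8.840×10^-18 = 2.25×10^-8 m = 22.5 nm.

λ = 22.5 nm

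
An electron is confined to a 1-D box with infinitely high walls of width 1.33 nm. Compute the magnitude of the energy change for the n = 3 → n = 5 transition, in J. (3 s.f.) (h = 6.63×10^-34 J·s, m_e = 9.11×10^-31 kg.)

E_1 = h²/(8m_eL²) = 3.410×10^-20 J.
|ΔE| = |3² − 5²|·E_1 = 16·3.410×10^-20 J = 5.46×10^-19 J.

|ΔE| = 5.46×10^-19 J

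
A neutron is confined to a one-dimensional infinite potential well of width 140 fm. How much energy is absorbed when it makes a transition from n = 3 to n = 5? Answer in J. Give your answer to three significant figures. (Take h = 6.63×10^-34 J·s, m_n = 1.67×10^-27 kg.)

|ΔE| = 2.69×10^-14 J

E_1 = h²/(8m_nL²) = 1.679×10^-15 J.
|ΔE| = |3² − 5²|·E_1 = 16·1.679×10^-15 J = 2.69×10^-14 J.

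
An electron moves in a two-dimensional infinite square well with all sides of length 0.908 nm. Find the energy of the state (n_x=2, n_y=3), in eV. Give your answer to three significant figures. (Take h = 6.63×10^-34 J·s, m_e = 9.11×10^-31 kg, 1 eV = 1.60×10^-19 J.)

E = 5.94 eV

For a 2D rectangular well E = (h²/8m_e)·Σ n_i²/L_i² = (6.63×10^-34)²/(8·9.11×10^-31) · [2²/(0.908 nm)² + 3²/(0.908 nm)²].
Evaluating gives E = 9.510×10^-19 J = 5.94 eV.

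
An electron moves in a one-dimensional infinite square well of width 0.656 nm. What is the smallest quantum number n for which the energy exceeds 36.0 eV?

E_1 = h²/(8m_eL²) = 1.400×10^-19 J = 0.8739 eV.
Need n² > 36.0/0.8739 = 41.19, i.e. n > 6.418.
The smallest integer satisfying this is n = 7.

n = 7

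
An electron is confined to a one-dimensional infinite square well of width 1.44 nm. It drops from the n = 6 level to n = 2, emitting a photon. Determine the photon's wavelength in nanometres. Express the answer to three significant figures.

λ = 214 nm

E_1 = h²/(8m_eL²) = 2.905×10^-20 J, so ΔE = (6² − 2²)E_1 = 9.296×10^-19 J.
λ = hc/ΔE = (6.626×10^-34·2.998×10^8)/9.296×10^-19 = 2.14×10^-7 m = 214 nm.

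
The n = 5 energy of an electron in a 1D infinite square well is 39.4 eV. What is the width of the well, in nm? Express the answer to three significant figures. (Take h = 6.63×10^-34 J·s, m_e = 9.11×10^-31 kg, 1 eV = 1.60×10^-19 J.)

From E_n = n²h²/(8m_eL²), L = n·h/√(8m_eE_n).
E_5 = 39.4 eV = 6.304×10^-18 J, so L = 5·6.63×10^-34/√(8·9.11×10^-31·6.304×10^-18) = 4.89×10^-10 m = 0.489 nm.

L = 0.489 nm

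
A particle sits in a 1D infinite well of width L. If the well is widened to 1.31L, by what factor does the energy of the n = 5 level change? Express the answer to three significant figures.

0.583

E_n ∝ 1/L², so the energy scales by 1/1.31² = 0.583.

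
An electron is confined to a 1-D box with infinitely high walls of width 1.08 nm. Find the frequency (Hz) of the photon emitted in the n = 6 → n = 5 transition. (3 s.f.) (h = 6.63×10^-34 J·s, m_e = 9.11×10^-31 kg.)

E_1 = h²/(8m_eL²) = 5.171×10^-20 J and ΔE = (6² − 5²)E_1 = 5.688×10^-19 J.
f = ΔE/h = 5.688×10^-19/6.63×10^-34 = 8.58×10^14 Hz.

f = 8.58×10^14 Hz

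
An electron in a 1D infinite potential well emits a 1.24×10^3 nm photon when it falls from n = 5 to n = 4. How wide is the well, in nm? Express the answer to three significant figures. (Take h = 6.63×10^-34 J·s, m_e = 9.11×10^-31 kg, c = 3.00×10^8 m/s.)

L = 1.84 nm

The photon carries ΔE = hc/λ = 6.63×10^-34·3.00×10^8/1.24×10^-6 m = 1.604×10^-19 J.
Since ΔE = (5² − 4²)E_1, E_1 = 1.782×10^-20 J, and L = h/√(8m_eE_1) = 1.84×10^-9 m = 1.84 nm.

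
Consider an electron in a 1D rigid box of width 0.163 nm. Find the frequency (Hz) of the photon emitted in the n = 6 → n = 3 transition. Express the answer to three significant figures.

f = 9.24×10^16 Hz

E_1 = h²/(8m_eL²) = 2.268×10^-18 J and ΔE = (6² − 3²)E_1 = 6.124×10^-17 J.
f = ΔE/h = 6.124×10^-17/6.626×10^-34 = 9.24×10^16 Hz.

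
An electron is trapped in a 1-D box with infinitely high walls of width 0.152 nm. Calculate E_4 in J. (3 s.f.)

E_4 = 4.17×10^-17 J

For an infinite well E_n = n²h²/(8m_eL²), so E_1 = h²/(8m_eL²) = (6.626×10^-34)²/(8·9.109×10^-31·(1.52×10^-10 m)²) = 2.608×10^-18 J.
Then E_4 = 4²·E_1 = 16·2.608×10^-18 J = 4.17×10^-17 J.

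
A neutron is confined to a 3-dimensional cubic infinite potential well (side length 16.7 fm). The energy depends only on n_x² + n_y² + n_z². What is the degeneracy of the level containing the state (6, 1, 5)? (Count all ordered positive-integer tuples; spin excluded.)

degeneracy = 12

The level has n_x² + n_y² + n_z² = 62. The ordered positive-integer solutions are (1, 5, 6), (1, 6, 5), (2, 3, 7), (2, 7, 3), (3, 2, 7), (3, 7, 2), (5, 1, 6), (5, 6, 1), (6, 1, 5), (6, 5, 1), (7, 2, 3), (7, 3, 2).
That gives 12 states.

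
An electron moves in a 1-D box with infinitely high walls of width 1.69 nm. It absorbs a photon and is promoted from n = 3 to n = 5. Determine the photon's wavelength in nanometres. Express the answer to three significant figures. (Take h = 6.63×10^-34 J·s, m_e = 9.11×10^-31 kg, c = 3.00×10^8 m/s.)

E_1 = h²/(8m_eL²) = 2.112×10^-20 J, so ΔE = (5² − 3²)E_1 = 3.379×10^-19 J.
λ = hc/ΔE = (6.63×10^-34·3.00×10^8)/3.379×10^-19 = 5.89×10^-7 m = 589 nm.

λ = 589 nm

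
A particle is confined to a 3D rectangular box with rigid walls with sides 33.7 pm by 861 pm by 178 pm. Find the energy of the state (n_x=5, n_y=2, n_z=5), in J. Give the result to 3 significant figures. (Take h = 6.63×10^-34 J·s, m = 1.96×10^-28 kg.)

For a 3D rectangular well E = (h²/8m)·Σ n_i²/L_i² = (6.63×10^-34)²/(8·1.96×10^-28) · [5²/(33.7 pm)² + 2²/(861 pm)² + 5²/(178 pm)²].
Evaluating gives E = 6.39×10^-18 J.

E = 6.39×10^-18 J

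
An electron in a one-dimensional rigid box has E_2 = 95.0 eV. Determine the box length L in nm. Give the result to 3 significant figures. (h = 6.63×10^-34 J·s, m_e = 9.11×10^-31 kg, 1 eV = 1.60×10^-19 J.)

L = 0.126 nm

From E_n = n²h²/(8m_eL²), L = n·h/√(8m_eE_n).
E_2 = 95.0 eV = 1.520×10^-17 J, so L = 2·6.63×10^-34/√(8·9.11×10^-31·1.520×10^-17) = 1.26×10^-10 m = 0.126 nm.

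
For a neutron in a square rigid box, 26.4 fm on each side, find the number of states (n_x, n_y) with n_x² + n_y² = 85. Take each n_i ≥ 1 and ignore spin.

The level has n_x² + n_y² = 85. The ordered positive-integer solutions are (2, 9), (6, 7), (7, 6), (9, 2).
That gives 4 states.

degeneracy = 4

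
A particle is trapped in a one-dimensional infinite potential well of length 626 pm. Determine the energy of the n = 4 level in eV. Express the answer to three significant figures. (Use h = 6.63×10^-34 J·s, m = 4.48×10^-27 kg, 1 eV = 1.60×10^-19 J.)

For an infinite well E_n = n²h²/(8mL²), so E_1 = h²/(8mL²) = (6.63×10^-34)²/(8·4.48×10^-27·(6.26×10^-10 m)²) = 3.130×10^-23 J.
Then E_4 = 4²·E_1 = 16·3.130×10^-23 J = 5.008×10^-22 J.
Converting, E_4 = 5.008×10^-22 J / (1.60×10^-19 J/eV) = 0.00313 eV.

E_4 = 0.00313 eV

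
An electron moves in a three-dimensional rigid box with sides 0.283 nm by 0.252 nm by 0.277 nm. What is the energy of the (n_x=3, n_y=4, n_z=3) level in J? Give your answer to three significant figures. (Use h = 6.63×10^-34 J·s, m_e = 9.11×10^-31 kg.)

For a 3D rectangular well E = (h²/8m_e)·Σ n_i²/L_i² = (6.63×10^-34)²/(8·9.11×10^-31) · [3²/(0.283 nm)² + 4²/(0.252 nm)² + 3²/(0.277 nm)²].
Evaluating gives E = 2.90×10^-17 J.

E = 2.90×10^-17 J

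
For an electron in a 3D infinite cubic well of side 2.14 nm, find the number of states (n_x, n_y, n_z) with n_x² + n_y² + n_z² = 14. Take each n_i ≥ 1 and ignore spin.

degeneracy = 6

The level has n_x² + n_y² + n_z² = 14. The ordered positive-integer solutions are (1, 2, 3), (1, 3, 2), (2, 1, 3), (2, 3, 1), (3, 1, 2), (3, 2, 1).
That gives 6 states.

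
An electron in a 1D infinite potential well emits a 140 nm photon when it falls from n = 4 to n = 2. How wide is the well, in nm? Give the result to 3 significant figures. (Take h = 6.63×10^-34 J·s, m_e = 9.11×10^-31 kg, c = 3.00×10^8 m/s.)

The photon carries ΔE = hc/λ = 6.63×10^-34·3.00×10^8/1.40×10^-7 m = 1.421×10^-18 J.
Since ΔE = (4² − 2²)E_1, E_1 = 1.184×10^-19 J, and L = h/√(8m_eE_1) = 7.14×10^-10 m = 0.714 nm.

L = 0.714 nm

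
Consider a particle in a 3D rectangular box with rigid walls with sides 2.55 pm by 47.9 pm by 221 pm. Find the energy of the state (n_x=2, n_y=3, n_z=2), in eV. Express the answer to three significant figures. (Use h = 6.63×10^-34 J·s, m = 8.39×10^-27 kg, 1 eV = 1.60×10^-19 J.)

E = 25.3 eV

For a 3D rectangular well E = (h²/8m)·Σ n_i²/L_i² = (6.63×10^-34)²/(8·8.39×10^-27) · [2²/(2.55 pm)² + 3²/(47.9 pm)² + 2²/(221 pm)²].
Evaluating gives E = 4.055×10^-18 J = 25.3 eV.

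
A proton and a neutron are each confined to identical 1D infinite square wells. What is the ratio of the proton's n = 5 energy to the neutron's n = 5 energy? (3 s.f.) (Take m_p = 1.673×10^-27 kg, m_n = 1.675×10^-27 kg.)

1.00

E_n ∝ 1/m at fixed n and L, so the ratio is m_n/m_p = 1.675×10^-27/1.673×10^-27 = 1.00.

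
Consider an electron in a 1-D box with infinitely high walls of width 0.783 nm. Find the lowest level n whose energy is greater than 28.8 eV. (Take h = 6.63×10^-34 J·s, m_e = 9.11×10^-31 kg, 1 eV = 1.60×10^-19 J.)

E_1 = h²/(8m_eL²) = 9.838×10^-20 J = 0.6149 eV.
Need n² > 28.8/0.6149 = 46.84, i.e. n > 6.844.
The smallest integer satisfying this is n = 7.

n = 7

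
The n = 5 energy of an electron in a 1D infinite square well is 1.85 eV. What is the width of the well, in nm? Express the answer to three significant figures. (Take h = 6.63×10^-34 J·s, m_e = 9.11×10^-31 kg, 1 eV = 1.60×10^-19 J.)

From E_n = n²h²/(8m_eL²), L = n·h/√(8m_eE_n).
E_5 = 1.85 eV = 2.960×10^-19 J, so L = 5·6.63×10^-34/√(8·9.11×10^-31·2.960×10^-19) = 2.26×10^-9 m = 2.26 nm.

L = 2.26 nm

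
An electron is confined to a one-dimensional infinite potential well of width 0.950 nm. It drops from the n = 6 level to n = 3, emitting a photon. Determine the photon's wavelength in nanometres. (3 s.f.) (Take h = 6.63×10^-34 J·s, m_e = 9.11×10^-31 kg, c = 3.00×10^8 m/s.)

λ = 110 nm

E_1 = h²/(8m_eL²) = 6.683×10^-20 J, so ΔE = (6² − 3²)E_1 = 1.804×10^-18 J.
λ = hc/ΔE = (6.63×10^-34·3.00×10^8)/1.804×10^-18 = 1.10×10^-7 m = 110 nm.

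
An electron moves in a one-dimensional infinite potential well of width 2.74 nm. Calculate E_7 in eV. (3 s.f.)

E_7 = 2.45 eV

For an infinite well E_n = n²h²/(8m_eL²), so E_1 = h²/(8m_eL²) = (6.626×10^-34)²/(8·9.109×10^-31·(2.74×10^-9 m)²) = 8.025×10^-21 J.
Then E_7 = 7²·E_1 = 49·8.025×10^-21 J = 3.932×10^-19 J.
Converting, E_7 = 3.932×10^-19 J / (1.602×10^-19 J/eV) = 2.45 eV.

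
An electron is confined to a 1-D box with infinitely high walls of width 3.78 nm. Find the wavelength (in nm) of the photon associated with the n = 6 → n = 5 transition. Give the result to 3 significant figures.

E_1 = h²/(8m_eL²) = 4.217×10^-21 J, so ΔE = (6² − 5²)E_1 = 4.639×10^-20 J.
λ = hc/ΔE = (6.626×10^-34·2.998×10^8)/4.639×10^-20 = 4.28×10^-6 m = 4.28×10^3 nm.

λ = 4.28×10^3 nm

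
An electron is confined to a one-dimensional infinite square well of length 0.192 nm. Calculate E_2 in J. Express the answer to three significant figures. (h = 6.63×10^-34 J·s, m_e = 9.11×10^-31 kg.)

E_2 = 6.54×10^-18 J

For an infinite well E_n = n²h²/(8m_eL²), so E_1 = h²/(8m_eL²) = (6.63×10^-34)²/(8·9.11×10^-31·(1.92×10^-10 m)²) = 1.636×10^-18 J.
Then E_2 = 2²·E_1 = 4·1.636×10^-18 J = 6.54×10^-18 J.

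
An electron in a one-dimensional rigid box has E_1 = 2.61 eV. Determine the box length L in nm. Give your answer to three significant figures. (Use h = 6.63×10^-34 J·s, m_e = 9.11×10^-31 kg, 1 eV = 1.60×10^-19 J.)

From E_n = n²h²/(8m_eL²), L = n·h/√(8m_eE_n).
E_1 = 2.61 eV = 4.176×10^-19 J, so L = 1·6.63×10^-34/√(8·9.11×10^-31·4.176×10^-19) = 3.80×10^-10 m = 0.380 nm.

L = 0.380 nm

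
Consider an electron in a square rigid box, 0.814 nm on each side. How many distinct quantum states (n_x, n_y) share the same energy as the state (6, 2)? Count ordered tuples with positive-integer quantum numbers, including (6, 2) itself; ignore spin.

degeneracy = 2

The level has n_x² + n_y² = 40. The ordered positive-integer solutions are (2, 6), (6, 2).
That gives 2 states.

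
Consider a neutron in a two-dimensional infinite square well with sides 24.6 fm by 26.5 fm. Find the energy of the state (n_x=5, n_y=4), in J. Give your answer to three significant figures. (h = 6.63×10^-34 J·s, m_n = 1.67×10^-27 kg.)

E = 2.11×10^-12 J

For a 2D rectangular well E = (h²/8m_n)·Σ n_i²/L_i² = (6.63×10^-34)²/(8·1.67×10^-27) · [5²/(24.6 fm)² + 4²/(26.5 fm)²].
Evaluating gives E = 2.11×10^-12 J.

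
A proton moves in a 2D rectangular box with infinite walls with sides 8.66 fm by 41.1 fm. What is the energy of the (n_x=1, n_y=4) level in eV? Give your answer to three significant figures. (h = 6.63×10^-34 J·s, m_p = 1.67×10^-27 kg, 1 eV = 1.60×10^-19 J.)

E = 4.69×10^6 eV

For a 2D rectangular well E = (h²/8m_p)·Σ n_i²/L_i² = (6.63×10^-34)²/(8·1.67×10^-27) · [1²/(8.66 fm)² + 4²/(41.1 fm)²].
Evaluating gives E = 7.504×10^-13 J = 4.69×10^6 eV.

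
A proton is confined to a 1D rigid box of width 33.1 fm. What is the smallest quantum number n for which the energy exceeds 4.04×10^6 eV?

E_1 = h²/(8m_pL²) = 2.994×10^-14 J = 1.869×10^5 eV.
Need n² > 4.04×10^6/1.869×10^5 = 21.62, i.e. n > 4.650.
The smallest integer satisfying this is n = 5.

n = 5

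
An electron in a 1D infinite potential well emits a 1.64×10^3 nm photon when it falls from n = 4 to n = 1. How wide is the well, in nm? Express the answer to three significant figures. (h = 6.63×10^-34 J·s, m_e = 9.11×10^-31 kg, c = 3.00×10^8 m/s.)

L = 2.73 nm

The photon carries ΔE = hc/λ = 6.63×10^-34·3.00×10^8/1.64×10^-6 m = 1.213×10^-19 J.
Since ΔE = (4² − 1²)E_1, E_1 = 8.087×10^-21 J, and L = h/√(8m_eE_1) = 2.73×10^-9 m = 2.73 nm.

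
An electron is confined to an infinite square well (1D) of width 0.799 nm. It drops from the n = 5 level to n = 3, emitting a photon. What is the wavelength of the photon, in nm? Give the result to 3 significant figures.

λ = 132 nm

E_1 = h²/(8m_eL²) = 9.437×10^-20 J, so ΔE = (5² − 3²)E_1 = 1.510×10^-18 J.
λ = hc/ΔE = (6.626×10^-34·2.998×10^8)/1.510×10^-18 = 1.32×10^-7 m = 132 nm.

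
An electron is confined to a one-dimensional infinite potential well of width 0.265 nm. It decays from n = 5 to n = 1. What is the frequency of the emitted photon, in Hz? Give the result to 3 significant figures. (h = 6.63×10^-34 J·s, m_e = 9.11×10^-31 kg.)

f = 3.11×10^16 Hz

E_1 = h²/(8m_eL²) = 8.589×10^-19 J and ΔE = (5² − 1²)E_1 = 2.061×10^-17 J.
f = ΔE/h = 2.061×10^-17/6.63×10^-34 = 3.11×10^16 Hz.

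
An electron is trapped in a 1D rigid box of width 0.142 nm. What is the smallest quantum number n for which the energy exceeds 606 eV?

E_1 = h²/(8m_eL²) = 2.988×10^-18 J = 18.65 eV.
Need n² > 606/18.65 = 32.49, i.e. n > 5.700.
The smallest integer satisfying this is n = 6.

n = 6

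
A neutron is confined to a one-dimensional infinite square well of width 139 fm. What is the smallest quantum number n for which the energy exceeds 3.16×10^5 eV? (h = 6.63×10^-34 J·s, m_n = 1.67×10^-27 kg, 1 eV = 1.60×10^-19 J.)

E_1 = h²/(8m_nL²) = 1.703×10^-15 J = 1.064×10^4 eV.
Need n² > 3.16×10^5/1.064×10^4 = 29.70, i.e. n > 5.450.
The smallest integer satisfying this is n = 6.

n = 6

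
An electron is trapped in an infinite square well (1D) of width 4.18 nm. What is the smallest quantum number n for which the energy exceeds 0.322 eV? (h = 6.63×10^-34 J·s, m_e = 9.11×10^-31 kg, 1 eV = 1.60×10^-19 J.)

E_1 = h²/(8m_eL²) = 3.452×10^-21 J = 0.02158 eV.
Need n² > 0.322/0.02158 = 14.92, i.e. n > 3.863.
The smallest integer satisfying this is n = 4.

n = 4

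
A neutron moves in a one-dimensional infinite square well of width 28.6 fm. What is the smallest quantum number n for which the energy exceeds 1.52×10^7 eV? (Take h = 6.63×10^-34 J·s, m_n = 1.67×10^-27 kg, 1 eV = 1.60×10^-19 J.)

n = 8

E_1 = h²/(8m_nL²) = 4.022×10^-14 J = 2.514×10^5 eV.
Need n² > 1.52×10^7/2.514×10^5 = 60.46, i.e. n > 7.776.
The smallest integer satisfying this is n = 8.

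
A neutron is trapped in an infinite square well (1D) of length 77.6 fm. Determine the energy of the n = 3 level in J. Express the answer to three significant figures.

For an infinite well E_n = n²h²/(8m_nL²), so E_1 = h²/(8m_nL²) = (6.626×10^-34)²/(8·1.675×10^-27·(7.76×10^-14 m)²) = 5.441×10^-15 J.
Then E_3 = 3²·E_1 = 9·5.441×10^-15 J = 4.90×10^-14 J.

E_3 = 4.90×10^-14 J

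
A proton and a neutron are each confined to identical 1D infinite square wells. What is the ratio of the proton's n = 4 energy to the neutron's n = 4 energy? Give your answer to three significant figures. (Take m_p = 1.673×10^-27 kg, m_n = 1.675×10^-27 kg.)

E_n ∝ 1/m at fixed n and L, so the ratio is m_n/m_p = 1.675×10^-27/1.673×10^-27 = 1.00.

1.00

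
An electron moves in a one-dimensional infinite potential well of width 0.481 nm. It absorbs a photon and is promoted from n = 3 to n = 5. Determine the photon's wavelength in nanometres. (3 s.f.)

λ = 47.7 nm

E_1 = h²/(8m_eL²) = 2.604×10^-19 J, so ΔE = (5² − 3²)E_1 = 4.166×10^-18 J.
λ = hc/ΔE = (6.626×10^-34·2.998×10^8)/4.166×10^-18 = 4.77×10^-8 m = 47.7 nm.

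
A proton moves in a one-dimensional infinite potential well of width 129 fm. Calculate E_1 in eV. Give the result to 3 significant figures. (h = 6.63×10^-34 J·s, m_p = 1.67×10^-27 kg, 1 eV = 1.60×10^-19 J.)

E_1 = 1.24×10^4 eV

For an infinite well E_n = n²h²/(8m_pL²), so E_1 = h²/(8m_pL²) = (6.63×10^-34)²/(8·1.67×10^-27·(1.29×10^-13 m)²) = 1.977×10^-15 J.
Converting, E_1 = 1.977×10^-15 J / (1.60×10^-19 J/eV) = 1.24×10^4 eV.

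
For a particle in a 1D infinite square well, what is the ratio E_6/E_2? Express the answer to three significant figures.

9.00

E_n ∝ n², so E_6/E_2 = 6²/2² = 36/4 = 9.00.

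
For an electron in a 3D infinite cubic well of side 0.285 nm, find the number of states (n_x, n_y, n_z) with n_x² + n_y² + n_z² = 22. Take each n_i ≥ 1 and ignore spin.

The level has n_x² + n_y² + n_z² = 22. The ordered positive-integer solutions are (2, 3, 3), (3, 2, 3), (3, 3, 2).
That gives 3 states.

degeneracy = 3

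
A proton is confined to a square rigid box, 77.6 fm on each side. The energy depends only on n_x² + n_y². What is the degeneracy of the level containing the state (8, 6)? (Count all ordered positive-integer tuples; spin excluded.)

degeneracy = 2

The level has n_x² + n_y² = 100. The ordered positive-integer solutions are (6, 8), (8, 6).
That gives 2 states.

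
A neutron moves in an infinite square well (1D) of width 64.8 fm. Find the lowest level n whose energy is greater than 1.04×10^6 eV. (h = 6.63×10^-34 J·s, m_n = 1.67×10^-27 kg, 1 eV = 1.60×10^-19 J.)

E_1 = h²/(8m_nL²) = 7.836×10^-15 J = 4.898×10^4 eV.
Need n² > 1.04×10^6/4.898×10^4 = 21.23, i.e. n > 4.608.
The smallest integer satisfying this is n = 5.

n = 5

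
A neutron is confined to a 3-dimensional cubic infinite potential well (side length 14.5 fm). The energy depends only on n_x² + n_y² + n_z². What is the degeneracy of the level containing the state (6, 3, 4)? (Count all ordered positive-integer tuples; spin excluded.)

The level has n_x² + n_y² + n_z² = 61. The ordered positive-integer solutions are (3, 4, 6), (3, 6, 4), (4, 3, 6), (4, 6, 3), (6, 3, 4), (6, 4, 3).
That gives 6 states.

degeneracy = 6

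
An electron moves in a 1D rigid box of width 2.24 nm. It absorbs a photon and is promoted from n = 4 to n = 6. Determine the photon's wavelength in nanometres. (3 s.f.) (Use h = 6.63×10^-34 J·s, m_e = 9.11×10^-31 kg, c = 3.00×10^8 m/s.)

λ = 827 nm

E_1 = h²/(8m_eL²) = 1.202×10^-20 J, so ΔE = (6² − 4²)E_1 = 2.404×10^-19 J.
λ = hc/ΔE = (6.63×10^-34·3.00×10^8)/2.404×10^-19 = 8.27×10^-7 m = 827 nm.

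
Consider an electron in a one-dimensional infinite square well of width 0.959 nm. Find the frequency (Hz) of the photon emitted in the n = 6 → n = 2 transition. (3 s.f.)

f = 3.16×10^15 Hz

E_1 = h²/(8m_eL²) = 6.551×10^-20 J and ΔE = (6² − 2²)E_1 = 2.096×10^-18 J.
f = ΔE/h = 2.096×10^-18/6.626×10^-34 = 3.16×10^15 Hz.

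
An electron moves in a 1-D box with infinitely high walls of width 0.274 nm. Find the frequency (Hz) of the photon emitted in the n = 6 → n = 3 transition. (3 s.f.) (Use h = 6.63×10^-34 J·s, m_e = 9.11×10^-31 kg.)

f = 3.27×10^16 Hz

E_1 = h²/(8m_eL²) = 8.034×10^-19 J and ΔE = (6² − 3²)E_1 = 2.169×10^-17 J.
f = ΔE/h = 2.169×10^-17/6.63×10^-34 = 3.27×10^16 Hz.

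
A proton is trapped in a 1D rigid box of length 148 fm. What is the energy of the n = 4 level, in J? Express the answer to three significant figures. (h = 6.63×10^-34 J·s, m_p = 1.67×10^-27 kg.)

For an infinite well E_n = n²h²/(8m_pL²), so E_1 = h²/(8m_pL²) = (6.63×10^-34)²/(8·1.67×10^-27·(1.48×10^-13 m)²) = 1.502×10^-15 J.
Then E_4 = 4²·E_1 = 16·1.502×10^-15 J = 2.40×10^-14 J.

E_4 = 2.40×10^-14 J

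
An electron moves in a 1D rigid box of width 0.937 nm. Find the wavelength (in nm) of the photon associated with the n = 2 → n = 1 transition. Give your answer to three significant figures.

E_1 = h²/(8m_eL²) = 6.862×10^-20 J, so ΔE = (2² − 1²)E_1 = 2.059×10^-19 J.
λ = hc/ΔE = (6.626×10^-34·2.998×10^8)/2.059×10^-19 = 9.65×10^-7 m = 965 nm.

λ = 965 nm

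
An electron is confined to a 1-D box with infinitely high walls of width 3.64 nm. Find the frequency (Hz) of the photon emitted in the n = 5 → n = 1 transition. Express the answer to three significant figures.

E_1 = h²/(8m_eL²) = 4.547×10^-21 J and ΔE = (5² − 1²)E_1 = 1.091×10^-19 J.
f = ΔE/h = 1.091×10^-19/6.626×10^-34 = 1.65×10^14 Hz.

f = 1.65×10^14 Hz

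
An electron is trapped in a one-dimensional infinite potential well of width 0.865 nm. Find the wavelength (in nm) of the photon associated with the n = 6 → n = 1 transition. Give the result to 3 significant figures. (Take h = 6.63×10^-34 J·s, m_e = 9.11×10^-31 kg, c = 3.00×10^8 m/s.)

λ = 70.5 nm

E_1 = h²/(8m_eL²) = 8.061×10^-20 J, so ΔE = (6² − 1²)E_1 = 2.821×10^-18 J.
λ = hc/ΔE = (6.63×10^-34·3.00×10^8)/2.821×10^-18 = 7.05×10^-8 m = 70.5 nm.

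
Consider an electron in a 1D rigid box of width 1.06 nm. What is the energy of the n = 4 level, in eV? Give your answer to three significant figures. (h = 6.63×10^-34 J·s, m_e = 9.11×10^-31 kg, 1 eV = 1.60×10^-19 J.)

E_4 = 5.37 eV

For an infinite well E_n = n²h²/(8m_eL²), so E_1 = h²/(8m_eL²) = (6.63×10^-34)²/(8·9.11×10^-31·(1.06×10^-9 m)²) = 5.368×10^-20 J.
Then E_4 = 4²·E_1 = 16·5.368×10^-20 J = 8.589×10^-19 J.
Converting, E_4 = 8.589×10^-19 J / (1.60×10^-19 J/eV) = 5.37 eV.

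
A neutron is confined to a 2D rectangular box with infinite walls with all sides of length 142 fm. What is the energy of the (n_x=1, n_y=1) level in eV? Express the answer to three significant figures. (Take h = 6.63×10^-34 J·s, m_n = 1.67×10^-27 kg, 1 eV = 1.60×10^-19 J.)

For a 2D rectangular well E = (h²/8m_n)·Σ n_i²/L_i² = (6.63×10^-34)²/(8·1.67×10^-27) · [1²/(142 fm)² + 1²/(142 fm)²].
Evaluating gives E = 3.263×10^-15 J = 2.04×10^4 eV.

E = 2.04×10^4 eV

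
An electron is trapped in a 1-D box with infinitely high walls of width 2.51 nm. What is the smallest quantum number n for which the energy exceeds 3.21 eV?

E_1 = h²/(8m_eL²) = 9.563×10^-21 J = 0.05969 eV.
Need n² > 3.21/0.05969 = 53.78, i.e. n > 7.333.
The smallest integer satisfying this is n = 8.

n = 8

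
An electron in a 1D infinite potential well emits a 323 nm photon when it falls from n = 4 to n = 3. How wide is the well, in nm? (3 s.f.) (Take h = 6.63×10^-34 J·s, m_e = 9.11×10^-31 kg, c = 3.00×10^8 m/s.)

The photon carries ΔE = hc/λ = 6.63×10^-34·3.00×10^8/3.23×10^-7 m = 6.158×10^-19 J.
Since ΔE = (4² − 3²)E_1, E_1 = 8.797×10^-20 J, and L = h/√(8m_eE_1) = 8.28×10^-10 m = 0.828 nm.

L = 0.828 nm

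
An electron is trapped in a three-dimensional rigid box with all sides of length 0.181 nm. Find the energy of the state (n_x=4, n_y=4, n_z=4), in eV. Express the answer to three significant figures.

For a 3D rectangular well E = (h²/8m_e)·Σ n_i²/L_i² = (6.626×10^-34)²/(8·9.109×10^-31) · [4²/(0.181 nm)² + 4²/(0.181 nm)² + 4²/(0.181 nm)²].
Evaluating gives E = 8.827×10^-17 J = 551 eV.

E = 551 eV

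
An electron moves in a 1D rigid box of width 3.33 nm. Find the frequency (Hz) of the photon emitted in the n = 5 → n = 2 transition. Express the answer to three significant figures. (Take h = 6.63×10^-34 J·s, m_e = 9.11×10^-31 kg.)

f = 1.72×10^14 Hz

E_1 = h²/(8m_eL²) = 5.439×10^-21 J and ΔE = (5² − 2²)E_1 = 1.142×10^-19 J.
f = ΔE/h = 1.142×10^-19/6.63×10^-34 = 1.72×10^14 Hz.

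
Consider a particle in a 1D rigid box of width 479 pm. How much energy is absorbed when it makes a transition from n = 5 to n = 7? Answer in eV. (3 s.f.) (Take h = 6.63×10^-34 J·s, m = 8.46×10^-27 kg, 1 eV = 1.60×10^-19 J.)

|ΔE| = 0.00425 eV

E_1 = h²/(8mL²) = 2.831×10^-23 J.
|ΔE| = |5² − 7²|·E_1 = 24·2.831×10^-23 J = 6.794×10^-22 J = 0.00425 eV.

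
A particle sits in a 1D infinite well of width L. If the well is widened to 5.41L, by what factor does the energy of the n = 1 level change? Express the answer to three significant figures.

E_n ∝ 1/L², so the energy scales by 1/5.41² = 0.0342.

0.0342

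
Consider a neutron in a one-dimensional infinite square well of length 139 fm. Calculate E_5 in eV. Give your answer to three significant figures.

E_5 = 2.65×10^5 eV

For an infinite well E_n = n²h²/(8m_nL²), so E_1 = h²/(8m_nL²) = (6.626×10^-34)²/(8·1.675×10^-27·(1.39×10^-13 m)²) = 1.696×10^-15 J.
Then E_5 = 5²·E_1 = 25·1.696×10^-15 J = 4.240×10^-14 J.
Converting, E_5 = 4.240×10^-14 J / (1.602×10^-19 J/eV) = 2.65×10^5 eV.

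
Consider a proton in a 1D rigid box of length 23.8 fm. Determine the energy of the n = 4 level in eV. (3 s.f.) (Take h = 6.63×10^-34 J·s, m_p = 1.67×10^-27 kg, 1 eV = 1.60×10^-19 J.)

E_4 = 5.81×10^6 eV

For an infinite well E_n = n²h²/(8m_pL²), so E_1 = h²/(8m_pL²) = (6.63×10^-34)²/(8·1.67×10^-27·(2.38×10^-14 m)²) = 5.809×10^-14 J.
Then E_4 = 4²·E_1 = 16·5.809×10^-14 J = 9.294×10^-13 J.
Converting, E_4 = 9.294×10^-13 J / (1.60×10^-19 J/eV) = 5.81×10^6 eV.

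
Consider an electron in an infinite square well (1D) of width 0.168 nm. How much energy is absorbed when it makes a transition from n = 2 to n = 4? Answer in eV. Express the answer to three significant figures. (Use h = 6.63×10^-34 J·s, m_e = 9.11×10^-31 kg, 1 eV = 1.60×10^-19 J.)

|ΔE| = 160 eV

E_1 = h²/(8m_eL²) = 2.137×10^-18 J.
|ΔE| = |2² − 4²|·E_1 = 12·2.137×10^-18 J = 2.564×10^-17 J = 160 eV.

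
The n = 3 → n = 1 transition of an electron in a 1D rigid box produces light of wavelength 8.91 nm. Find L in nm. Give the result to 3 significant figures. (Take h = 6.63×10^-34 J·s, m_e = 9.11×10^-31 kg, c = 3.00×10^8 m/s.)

The photon carries ΔE = hc/λ = 6.63×10^-34·3.00×10^8/8.91×10^-9 m = 2.232×10^-17 J.
Since ΔE = (3² − 1²)E_1, E_1 = 2.790×10^-18 J, and L = h/√(8m_eE_1) = 1.47×10^-10 m = 0.147 nm.

L = 0.147 nm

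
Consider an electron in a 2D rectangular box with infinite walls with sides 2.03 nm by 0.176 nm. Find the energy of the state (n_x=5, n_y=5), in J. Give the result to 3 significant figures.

For a 2D rectangular well E = (h²/8m_e)·Σ n_i²/L_i² = (6.626×10^-34)²/(8·9.109×10^-31) · [5²/(2.03 nm)² + 5²/(0.176 nm)²].
Evaluating gives E = 4.90×10^-17 J.

E = 4.90×10^-17 J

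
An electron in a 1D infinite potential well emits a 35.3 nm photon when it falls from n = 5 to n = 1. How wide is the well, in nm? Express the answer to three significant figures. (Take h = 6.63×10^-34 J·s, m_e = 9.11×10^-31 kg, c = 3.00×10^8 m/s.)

L = 0.507 nm

The photon carries ΔE = hc/λ = 6.63×10^-34·3.00×10^8/3.53×10^-8 m = 5.635×10^-18 J.
Since ΔE = (5² − 1²)E_1, E_1 = 2.348×10^-19 J, and L = h/√(8m_eE_1) = 5.07×10^-10 m = 0.507 nm.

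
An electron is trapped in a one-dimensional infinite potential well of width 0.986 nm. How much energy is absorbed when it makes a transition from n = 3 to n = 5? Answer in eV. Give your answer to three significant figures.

E_1 = h²/(8m_eL²) = 6.197×10^-20 J.
|ΔE| = |3² − 5²|·E_1 = 16·6.197×10^-20 J = 9.915×10^-19 J = 6.19 eV.

|ΔE| = 6.19 eV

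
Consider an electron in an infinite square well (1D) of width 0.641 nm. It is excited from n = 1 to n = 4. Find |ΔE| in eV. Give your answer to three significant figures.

E_1 = h²/(8m_eL²) = 1.466×10^-19 J.
|ΔE| = |1² − 4²|·E_1 = 15·1.466×10^-19 J = 2.199×10^-18 J = 13.7 eV.

|ΔE| = 13.7 eV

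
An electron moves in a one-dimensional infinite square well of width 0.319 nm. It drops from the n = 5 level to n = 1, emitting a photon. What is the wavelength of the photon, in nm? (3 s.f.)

E_1 = h²/(8m_eL²) = 5.921×10^-19 J, so ΔE = (5² − 1²)E_1 = 1.421×10^-17 J.
λ = hc/ΔE = (6.626×10^-34·2.998×10^8)/1.421×10^-17 = 1.40×10^-8 m = 14.0 nm.

λ = 14.0 nm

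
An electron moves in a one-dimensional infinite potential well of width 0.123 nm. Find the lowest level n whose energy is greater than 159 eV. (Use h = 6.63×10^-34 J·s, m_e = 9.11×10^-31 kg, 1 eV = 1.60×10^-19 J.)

E_1 = h²/(8m_eL²) = 3.987×10^-18 J = 24.92 eV.
Need n² > 159/24.92 = 6.380, i.e. n > 2.526.
The smallest integer satisfying this is n = 3.

n = 3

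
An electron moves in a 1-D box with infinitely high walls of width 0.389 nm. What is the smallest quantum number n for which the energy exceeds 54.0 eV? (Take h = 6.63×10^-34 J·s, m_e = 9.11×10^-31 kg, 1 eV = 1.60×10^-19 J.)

E_1 = h²/(8m_eL²) = 3.986×10^-19 J = 2.491 eV.
Need n² > 54.0/2.491 = 21.68, i.e. n > 4.656.
The smallest integer satisfying this is n = 5.

n = 5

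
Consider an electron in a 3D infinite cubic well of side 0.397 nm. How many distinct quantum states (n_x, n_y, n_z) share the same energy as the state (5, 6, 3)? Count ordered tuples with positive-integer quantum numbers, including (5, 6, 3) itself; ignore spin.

The level has n_x² + n_y² + n_z² = 70. The ordered positive-integer solutions are (3, 5, 6), (3, 6, 5), (5, 3, 6), (5, 6, 3), (6, 3, 5), (6, 5, 3).
That gives 6 states.

degeneracy = 6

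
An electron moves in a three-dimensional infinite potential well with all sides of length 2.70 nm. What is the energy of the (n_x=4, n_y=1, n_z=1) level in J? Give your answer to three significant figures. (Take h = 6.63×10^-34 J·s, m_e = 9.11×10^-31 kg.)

E = 1.49×10^-19 J

For a 3D rectangular well E = (h²/8m_e)·Σ n_i²/L_i² = (6.63×10^-34)²/(8·9.11×10^-31) · [4²/(2.70 nm)² + 1²/(2.70 nm)² + 1²/(2.70 nm)²].
Evaluating gives E = 1.49×10^-19 J.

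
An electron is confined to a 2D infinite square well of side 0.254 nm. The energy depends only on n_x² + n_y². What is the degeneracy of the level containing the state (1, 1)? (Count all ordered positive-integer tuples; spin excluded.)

The level has n_x² + n_y² = 2. The ordered positive-integer solutions are (1, 1).
That gives 1 state.

degeneracy = 1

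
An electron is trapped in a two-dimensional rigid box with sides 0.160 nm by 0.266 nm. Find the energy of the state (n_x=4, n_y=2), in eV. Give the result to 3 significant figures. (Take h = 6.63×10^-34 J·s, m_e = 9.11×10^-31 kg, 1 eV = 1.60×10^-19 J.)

E = 257 eV

For a 2D rectangular well E = (h²/8m_e)·Σ n_i²/L_i² = (6.63×10^-34)²/(8·9.11×10^-31) · [4²/(0.160 nm)² + 2²/(0.266 nm)²].
Evaluating gives E = 4.111×10^-17 J = 257 eV.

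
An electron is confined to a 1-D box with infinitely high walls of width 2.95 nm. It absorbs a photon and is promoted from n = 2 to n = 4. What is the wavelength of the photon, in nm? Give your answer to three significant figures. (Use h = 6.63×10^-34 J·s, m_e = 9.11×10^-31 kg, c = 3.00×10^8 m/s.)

λ = 2.39×10^3 nm

E_1 = h²/(8m_eL²) = 6.931×10^-21 J, so ΔE = (4² − 2²)E_1 = 8.317×10^-20 J.
λ = hc/ΔE = (6.63×10^-34·3.00×10^8)/8.317×10^-20 = 2.39×10^-6 m = 2.39×10^3 nm.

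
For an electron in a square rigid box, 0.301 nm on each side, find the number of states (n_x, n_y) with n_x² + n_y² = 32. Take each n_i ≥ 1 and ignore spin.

degeneracy = 1

The level has n_x² + n_y² = 32. The ordered positive-integer solutions are (4, 4).
That gives 1 state.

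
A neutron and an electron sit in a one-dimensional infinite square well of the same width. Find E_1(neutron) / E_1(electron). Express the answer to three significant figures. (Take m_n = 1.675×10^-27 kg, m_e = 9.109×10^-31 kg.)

5.44×10^-4

E_n ∝ 1/m at fixed n and L, so the ratio is m_e/m_n = 9.109×10^-31/1.675×10^-27 = 5.44×10^-4.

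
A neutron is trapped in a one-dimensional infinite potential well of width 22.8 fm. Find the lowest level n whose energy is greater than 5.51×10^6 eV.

E_1 = h²/(8m_nL²) = 6.303×10^-14 J = 3.934×10^5 eV.
Need n² > 5.51×10^6/3.934×10^5 = 14.01, i.e. n > 3.743.
The smallest integer satisfying this is n = 4.

n = 4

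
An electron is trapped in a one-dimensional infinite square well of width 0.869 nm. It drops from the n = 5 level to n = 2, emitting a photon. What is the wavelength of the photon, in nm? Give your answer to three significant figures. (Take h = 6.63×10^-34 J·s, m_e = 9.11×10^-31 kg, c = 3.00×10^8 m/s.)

E_1 = h²/(8m_eL²) = 7.987×10^-20 J, so ΔE = (5² − 2²)E_1 = 1.677×10^-18 J.
λ = hc/ΔE = (6.63×10^-34·3.00×10^8)/1.677×10^-18 = 1.19×10^-7 m = 119 nm.

λ = 119 nm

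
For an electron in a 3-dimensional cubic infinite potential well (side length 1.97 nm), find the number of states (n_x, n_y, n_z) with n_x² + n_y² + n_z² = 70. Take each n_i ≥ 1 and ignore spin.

The level has n_x² + n_y² + n_z² = 70. The ordered positive-integer solutions are (3, 5, 6), (3, 6, 5), (5, 3, 6), (5, 6, 3), (6, 3, 5), (6, 5, 3).
That gives 6 states.

degeneracy = 6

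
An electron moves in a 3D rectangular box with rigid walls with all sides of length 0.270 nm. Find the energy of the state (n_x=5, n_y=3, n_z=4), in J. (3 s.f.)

For a 3D rectangular well E = (h²/8m_e)·Σ n_i²/L_i² = (6.626×10^-34)²/(8·9.109×10^-31) · [5²/(0.270 nm)² + 3²/(0.270 nm)² + 4²/(0.270 nm)²].
Evaluating gives E = 4.13×10^-17 J.

E = 4.13×10^-17 J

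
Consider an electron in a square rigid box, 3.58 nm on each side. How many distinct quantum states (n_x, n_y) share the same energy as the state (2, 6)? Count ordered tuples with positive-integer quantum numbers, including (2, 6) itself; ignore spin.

degeneracy = 2

The level has n_x² + n_y² = 40. The ordered positive-integer solutions are (2, 6), (6, 2).
That gives 2 states.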